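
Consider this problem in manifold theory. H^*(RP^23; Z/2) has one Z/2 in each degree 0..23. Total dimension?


H^k(RP^23; Z/2) = Z/2 for each 0 <= k <= 23.
Total dimension = 23 + 1 = 24

24


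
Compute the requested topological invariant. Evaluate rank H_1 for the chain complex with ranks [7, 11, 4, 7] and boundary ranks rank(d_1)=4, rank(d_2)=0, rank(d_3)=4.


rank H_k = rank(ker d_k) - rank(im d_{k+1}).
rank(ker d_1) = rank(C_1) - rank(d_1) = 11 - 4 = 7.
rank(im d_{1+1}) = 0.
rank H_1 = 7 - 0 = 7

7


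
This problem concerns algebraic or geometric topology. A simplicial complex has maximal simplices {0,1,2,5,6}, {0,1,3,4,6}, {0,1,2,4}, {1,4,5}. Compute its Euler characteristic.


Enumerate all faces; f-vector: f_0=7, f_1=19, f_2=22, f_3=11, f_4=2.
chi = sum (-1)^k f_k = 1

1


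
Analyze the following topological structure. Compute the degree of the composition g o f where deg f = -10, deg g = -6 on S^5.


Degree is multiplicative under composition: deg(g o f) = deg(g) * deg(f).
= -6 * -10 = 60

60


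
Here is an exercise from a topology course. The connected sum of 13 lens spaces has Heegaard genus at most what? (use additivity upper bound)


Heegaard genus satisfies g(A#B) <= g(A) + g(B).
Each lens space has g = 1.
Upper bound: 13 * 1 = 13

13


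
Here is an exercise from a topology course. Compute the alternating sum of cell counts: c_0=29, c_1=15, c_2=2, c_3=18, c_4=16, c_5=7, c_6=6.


chi = sum_k (-1)^k c_k.
= (-1)^0*29 + (-1)^1*15 + (-1)^2*2 + (-1)^3*18 + (-1)^4*16 + (-1)^5*7 + (-1)^6*6
= (29) + (-15) + (2) + (-18) + (16) + (-7) + (6)
= 13

13


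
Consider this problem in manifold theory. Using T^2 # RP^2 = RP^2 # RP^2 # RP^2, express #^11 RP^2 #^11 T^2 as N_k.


Since a >= 1, the sum is non-orientable; each T^2 can be replaced by RP^2 # RP^2 (since T^2#RP^2 = 3RP^2).
Total crosscaps k = 11 + 2*11 = 33.
Check via chi: chi = 11*1 + 11*0 - (11+11-1)*2 = -31 = 2 - k = -31. Consistent.

33


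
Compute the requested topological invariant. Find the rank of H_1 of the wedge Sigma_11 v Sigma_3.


For a wedge: H_1(A v B) = H_1(A) + H_1(B).
b_1(Sigma_11) = 22, b_1(Sigma_3) = 6.
b_1 = 22 + 6 = 28

28


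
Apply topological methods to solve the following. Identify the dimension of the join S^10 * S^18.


Join of spheres: S^m * S^n = S^{m+n+1}.
dim = 10 + 18 + 1 = 29

29


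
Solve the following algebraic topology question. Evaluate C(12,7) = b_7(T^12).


By the Kunneth formula, b_k(T^n) = C(n,k).
b_7(T^12) = C(12,7).
C(12,7) = 12!/(7!*5!) = 792

792


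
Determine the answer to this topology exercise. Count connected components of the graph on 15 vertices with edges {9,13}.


Run DFS/union-find over 15 vertices.
V = 15, E = 1.
Number of components = 14

14


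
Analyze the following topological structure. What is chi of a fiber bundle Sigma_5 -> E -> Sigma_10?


For a fiber bundle F -> E -> B (with CW structure): chi(E) = chi(B) * chi(F).
chi(Sigma_10) = -18, chi(Sigma_5) = -8.
chi(E) = (-18) * (-8) = 144

144


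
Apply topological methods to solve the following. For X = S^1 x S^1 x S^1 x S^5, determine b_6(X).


Each S^d has Poincare polynomial 1 + t^d.
The product S^1 x S^1 x S^1 x S^5 has Poincare polynomial prod(1+t^d_i).
Expanding: b_0=1, b_1=3, b_2=3, b_3=1, b_5=1, b_6=3, b_7=3, b_8=1.
b_6 = 3

3


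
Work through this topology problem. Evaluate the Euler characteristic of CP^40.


CP^40 has one cell in each even dimension 0, 2, ..., 2*40 (40+1 cells total).
All cells are even-dimensional, so chi = number of cells.
chi = 40 + 1 = 41

41


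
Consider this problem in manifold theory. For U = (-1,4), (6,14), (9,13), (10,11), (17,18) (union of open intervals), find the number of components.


Sort and merge overlapping open intervals.
Merged: (-1,4), (6,14), (17,18).
Number of components = 3

3


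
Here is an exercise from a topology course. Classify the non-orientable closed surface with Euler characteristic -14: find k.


chi = 2 - k for closed non-orientable surfaces with k crosscaps.
-14 = 2 - k
k = 2 - (-14) = 16

16


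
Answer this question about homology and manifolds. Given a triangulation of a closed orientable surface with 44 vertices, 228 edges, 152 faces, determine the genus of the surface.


chi = V - E + F = 44 - 228 + 152 = -32
For orientable closed surface: chi = 2 - 2g, so g = (2 - chi)/2.
g = (2 - (-32)) / 2 = 34 / 2 = 17

17


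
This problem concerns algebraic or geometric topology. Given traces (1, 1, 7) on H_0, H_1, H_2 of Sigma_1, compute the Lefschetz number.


L(f) = tr(f_0*) - tr(f_1*) + tr(f_2*).
= 1 - (1) + (7)
= 7

7


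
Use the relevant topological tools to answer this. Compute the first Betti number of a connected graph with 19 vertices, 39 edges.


For a connected graph: rank(pi_1) = b_1 = E - V + 1 = 1 - chi.
chi = V - E = 19 - 39 = -20.
rank = 1 - (-20) = 39 - 19 + 1 = 21

21


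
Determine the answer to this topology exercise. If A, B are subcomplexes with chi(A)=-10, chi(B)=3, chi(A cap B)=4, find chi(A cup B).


chi(A cup B) = chi(A) + chi(B) - chi(A cap B)
= -10 + (3) - (4)
= -11

-11


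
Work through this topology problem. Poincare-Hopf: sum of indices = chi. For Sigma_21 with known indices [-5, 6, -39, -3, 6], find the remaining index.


Poincare-Hopf: sum of indices = chi(M).
chi(Sigma_21) = 2 - 2*21 = -40.
Sum of known indices = -35.
x = chi - (sum known) = -40 - (-35) = -5

-5


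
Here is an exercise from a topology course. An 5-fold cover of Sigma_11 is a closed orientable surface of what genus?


For an n-sheeted cover: chi(E) = n * chi(B).
chi(Sigma_11) = 2 - 2*11 = -20.
chi(E) = 5 * (-20) = -100.
genus(E) = (2 - chi(E))/2 = (2 - (-100))/2 = 102/2 = 51

51


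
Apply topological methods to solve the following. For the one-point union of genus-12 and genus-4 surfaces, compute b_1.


For a wedge: H_1(A v B) = H_1(A) + H_1(B).
b_1(Sigma_12) = 24, b_1(Sigma_4) = 8.
b_1 = 24 + 8 = 32

32


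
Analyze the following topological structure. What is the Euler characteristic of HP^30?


HP^30 has one cell in each dimension 0, 4, ..., 4*30 (30+1 cells, all even-dim).
chi = 30 + 1 = 31

31


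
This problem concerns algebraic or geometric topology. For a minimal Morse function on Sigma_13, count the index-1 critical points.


A perfect Morse function has m_k = b_k.
For Sigma_13: b_0=1, b_1=2g=26, b_2=1.
Saddles m_1 = 2g = 26

26


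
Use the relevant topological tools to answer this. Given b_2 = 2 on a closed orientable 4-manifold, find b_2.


Poincare duality for closed orientable n-manifolds: b_k = b_{n-k}.
Here n = 4, so b_2 = b_2 = 2

2


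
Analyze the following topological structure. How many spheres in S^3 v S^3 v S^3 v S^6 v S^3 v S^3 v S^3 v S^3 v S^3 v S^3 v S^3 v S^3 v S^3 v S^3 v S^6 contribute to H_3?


For a wedge of spheres, H_k (k>0) is free on one generator per sphere of dimension k.
Spheres of dimension 3: count = 13.
b_3 = 13

13


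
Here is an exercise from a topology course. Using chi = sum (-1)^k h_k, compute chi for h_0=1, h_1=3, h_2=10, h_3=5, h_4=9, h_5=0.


Handles of index k contribute (-1)^k to chi (same as CW cells).
chi = (1) + (-3) + (10) + (-5) + (9) + (0) = 12

12


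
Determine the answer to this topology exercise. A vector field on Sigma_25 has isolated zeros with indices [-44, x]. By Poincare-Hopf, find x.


Poincare-Hopf: sum of indices = chi(M).
chi(Sigma_25) = 2 - 2*25 = -48.
Sum of known indices = -44.
x = chi - (sum known) = -48 - (-44) = -4

-4


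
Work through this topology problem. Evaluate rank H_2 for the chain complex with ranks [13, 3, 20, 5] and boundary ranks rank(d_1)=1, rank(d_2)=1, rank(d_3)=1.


rank H_k = rank(ker d_k) - rank(im d_{k+1}).
rank(ker d_2) = rank(C_2) - rank(d_2) = 20 - 1 = 19.
rank(im d_{2+1}) = 1.
rank H_2 = 19 - 1 = 18

18


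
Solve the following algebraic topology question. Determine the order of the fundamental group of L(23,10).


pi_1(L(p,q)) = Z/pZ for any q coprime to p.
|pi_1(L(23,10))| = 23

23


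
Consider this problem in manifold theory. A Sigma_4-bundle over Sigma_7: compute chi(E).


For a fiber bundle F -> E -> B (with CW structure): chi(E) = chi(B) * chi(F).
chi(Sigma_7) = -12, chi(Sigma_4) = -6.
chi(E) = (-12) * (-6) = 72

72


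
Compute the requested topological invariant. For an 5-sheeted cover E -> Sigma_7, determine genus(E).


For an n-sheeted cover: chi(E) = n * chi(B).
chi(Sigma_7) = 2 - 2*7 = -12.
chi(E) = 5 * (-12) = -60.
genus(E) = (2 - chi(E))/2 = (2 - (-60))/2 = 62/2 = 31

31


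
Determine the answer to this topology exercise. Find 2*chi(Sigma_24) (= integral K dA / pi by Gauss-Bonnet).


Gauss-Bonnet: integral K dA = 2*pi*chi(M).
chi(Sigma_24) = 2 - 2*24 = -46.
(integral K dA)/pi = 2*chi = 2*(-46) = -92

-92


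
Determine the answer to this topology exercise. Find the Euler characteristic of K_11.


K_11: V = 11, E = C(11,2) = 55.
chi = V - E = 11 - 55 = -44

-44


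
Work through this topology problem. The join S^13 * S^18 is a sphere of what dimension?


Join of spheres: S^m * S^n = S^{m+n+1}.
dim = 13 + 18 + 1 = 32

32


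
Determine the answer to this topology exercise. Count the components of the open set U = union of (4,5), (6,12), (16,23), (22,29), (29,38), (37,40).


Sort and merge overlapping open intervals.
Merged: (4,5), (6,12), (16,29), (29,40).
Number of components = 4

4


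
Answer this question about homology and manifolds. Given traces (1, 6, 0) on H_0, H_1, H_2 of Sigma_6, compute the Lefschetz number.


L(f) = tr(f_0*) - tr(f_1*) + tr(f_2*).
= 1 - (6) + (0)
= -5

-5


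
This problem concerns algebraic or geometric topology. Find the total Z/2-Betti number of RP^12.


H^k(RP^12; Z/2) = Z/2 for each 0 <= k <= 12.
Total dimension = 12 + 1 = 13

13


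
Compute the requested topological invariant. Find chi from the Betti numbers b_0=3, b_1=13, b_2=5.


chi = sum_k (-1)^k b_k.
= (3) + (-13) + (5)
= -5

-5


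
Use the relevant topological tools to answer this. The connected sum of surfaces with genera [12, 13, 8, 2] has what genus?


Genus is additive under connected sum of orientable surfaces.
g = 12 + 13 + 8 + 2 = 35

35


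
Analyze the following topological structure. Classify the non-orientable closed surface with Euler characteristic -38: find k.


chi = 2 - k for closed non-orientable surfaces with k crosscaps.
-38 = 2 - k
k = 2 - (-38) = 40

40


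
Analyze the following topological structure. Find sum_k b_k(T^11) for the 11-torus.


b_k(T^11) = C(11,k), so the sum over k is sum_k C(11,k) = 2^11.
Total = 2^11 = 2048

2048


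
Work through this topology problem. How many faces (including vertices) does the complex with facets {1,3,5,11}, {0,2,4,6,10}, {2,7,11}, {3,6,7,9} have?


Each maximal simplex on m vertices has 2^m - 1 nonempty faces.
Take the union (dedupe shared faces).
Total distinct faces = 63

63


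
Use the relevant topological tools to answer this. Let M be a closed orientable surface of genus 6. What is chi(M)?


For a closed orientable surface of genus g: chi = 2 - 2g.
Here g = 6.
chi = 2 - 2*6 = 2 - 12 = -10

-10


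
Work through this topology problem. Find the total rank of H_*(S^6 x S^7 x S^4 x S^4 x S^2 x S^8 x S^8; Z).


Total Betti number is multiplicative under products.
Each S^d (d>=1) has total Betti number 2.
There are 7 sphere factors.
Total = 2^7 = 128

128


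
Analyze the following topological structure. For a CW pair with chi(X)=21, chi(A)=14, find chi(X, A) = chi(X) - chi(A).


Relative Euler characteristic: chi(X, A) = chi(X) - chi(A).
= 21 - (14) = 7

7


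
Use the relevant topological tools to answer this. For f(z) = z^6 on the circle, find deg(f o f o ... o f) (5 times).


deg(f) = 6. Degree is multiplicative: deg(f^5) = (deg f)^5.
deg(f^5) = (6)^5 = 7776

7776


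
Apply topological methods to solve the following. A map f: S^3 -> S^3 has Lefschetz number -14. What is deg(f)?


L(f) = 1 + (-1)^3 deg(f) on S^3.
-14 = 1 + (-1)^3 * deg(f)
(-1)^3 * deg(f) = -15
deg(f) = 15

15


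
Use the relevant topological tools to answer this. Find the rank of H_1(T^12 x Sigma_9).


pi_1(A x B) = pi_1(A) x pi_1(B); rank of abelianization = b_1.
b_1(T^12) = 12, b_1(Sigma_9) = 2*9 = 18.
b_1(product) = 12 + 18 = 30

30


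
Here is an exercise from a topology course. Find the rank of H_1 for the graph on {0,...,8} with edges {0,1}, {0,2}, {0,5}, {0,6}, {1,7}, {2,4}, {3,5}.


b_1 = E - V + (number of components).
E = 7, V = 9, components = 2.
b_1 = 7 - 9 + 2 = 0

0


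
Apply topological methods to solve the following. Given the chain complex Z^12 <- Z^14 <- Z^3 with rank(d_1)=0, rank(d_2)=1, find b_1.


rank H_k = rank(ker d_k) - rank(im d_{k+1}).
rank(ker d_1) = rank(C_1) - rank(d_1) = 14 - 0 = 14.
rank(im d_{1+1}) = 1.
rank H_1 = 14 - 1 = 13

13


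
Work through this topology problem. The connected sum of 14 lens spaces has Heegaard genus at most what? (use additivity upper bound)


Heegaard genus satisfies g(A#B) <= g(A) + g(B).
Each lens space has g = 1.
Upper bound: 14 * 1 = 14

14


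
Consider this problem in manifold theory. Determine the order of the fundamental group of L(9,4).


pi_1(L(p,q)) = Z/pZ for any q coprime to p.
|pi_1(L(9,4))| = 9

9


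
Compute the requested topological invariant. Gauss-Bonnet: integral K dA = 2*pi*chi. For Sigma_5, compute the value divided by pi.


Gauss-Bonnet: integral K dA = 2*pi*chi(M).
chi(Sigma_5) = 2 - 2*5 = -8.
(integral K dA)/pi = 2*chi = 2*(-8) = -16

-16


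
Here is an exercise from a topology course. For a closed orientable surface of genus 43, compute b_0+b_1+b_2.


For Sigma_43: b_0 = 1, b_1 = 2g = 86, b_2 = 1.
Total = 1 + 86 + 1 = 88

88


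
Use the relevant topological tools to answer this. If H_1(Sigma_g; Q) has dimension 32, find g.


For a closed orientable surface: b_1 = 2g.
32 = 2g
g = 32 / 2 = 16

16


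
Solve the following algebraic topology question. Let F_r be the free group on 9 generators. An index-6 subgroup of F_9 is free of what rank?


Nielsen-Schreier: an index-n subgroup of F_r is free of rank 1 + n(r-1).
Equivalently: chi(cover) = n*chi(base); chi(vee_r S^1) = 1 - 9 = -8.
chi(E) = 6*(-8) = -48; rank = 1 - chi(E) = 1 - (-48) = 49.
rank = 1 + 6*(9-1) = 1 + 48 = 49

49


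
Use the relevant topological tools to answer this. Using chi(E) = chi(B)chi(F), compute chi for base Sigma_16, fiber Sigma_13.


For a fiber bundle F -> E -> B (with CW structure): chi(E) = chi(B) * chi(F).
chi(Sigma_16) = -30, chi(Sigma_13) = -24.
chi(E) = (-30) * (-24) = 720

720


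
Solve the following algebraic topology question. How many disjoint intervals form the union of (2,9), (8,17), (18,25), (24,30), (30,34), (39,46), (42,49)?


Sort and merge overlapping open intervals.
Merged: (2,17), (18,30), (30,34), (39,49).
Number of components = 4

4


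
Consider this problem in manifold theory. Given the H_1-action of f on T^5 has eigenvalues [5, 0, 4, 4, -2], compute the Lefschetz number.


For a torus self-map: L(f) = det(I - A) where A acts on H_1.
L(f) = (1-5) * (1-0) * (1-4) * (1-4) * (1--2) = -4 * 1 * -3 * -3 * 3 = -108

-108


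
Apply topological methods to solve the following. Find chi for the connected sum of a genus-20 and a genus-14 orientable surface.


chi(Sigma_20) = 2 - 2*20 = -38
chi(Sigma_14) = 2 - 2*14 = -26
For surfaces: chi(A#B) = chi(A) + chi(B) - 2.
chi = -38 + -26 - 2 = -66

-66


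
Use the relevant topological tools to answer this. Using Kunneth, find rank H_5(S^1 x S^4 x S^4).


Each S^d has Poincare polynomial 1 + t^d.
The product S^1 x S^4 x S^4 has Poincare polynomial prod(1+t^d_i).
Expanding: b_0=1, b_1=1, b_4=2, b_5=2, b_8=1, b_9=1.
b_5 = 2

2


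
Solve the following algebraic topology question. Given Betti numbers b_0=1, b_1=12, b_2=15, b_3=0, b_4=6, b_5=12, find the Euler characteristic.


chi = sum_k (-1)^k b_k.
= (1) + (-12) + (15) + (0) + (6) + (-12)
= -2

-2


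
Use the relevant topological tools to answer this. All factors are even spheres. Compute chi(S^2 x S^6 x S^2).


chi is multiplicative: chi(X x Y) = chi(X) chi(Y).
Each even-dim sphere has chi = 2. There are 3 factors.
chi = 2^3 = 8

8


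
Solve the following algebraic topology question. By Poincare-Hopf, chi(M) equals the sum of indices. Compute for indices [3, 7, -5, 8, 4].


Poincare-Hopf: chi(M) = sum of indices of zeros.
chi = (3) + (7) + (-5) + (8) + (4) = 17

17


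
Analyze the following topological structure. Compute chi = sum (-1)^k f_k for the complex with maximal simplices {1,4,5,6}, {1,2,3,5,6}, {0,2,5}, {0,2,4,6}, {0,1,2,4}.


Enumerate all faces; f-vector: f_0=7, f_1=19, f_2=21, f_3=8, f_4=1.
chi = sum (-1)^k f_k = 2

2


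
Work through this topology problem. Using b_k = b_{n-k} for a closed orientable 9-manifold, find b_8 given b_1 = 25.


Poincare duality for closed orientable n-manifolds: b_k = b_{n-k}.
Here n = 9, so b_8 = b_1 = 25

25


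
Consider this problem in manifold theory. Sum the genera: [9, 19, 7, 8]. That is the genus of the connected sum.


Genus is additive under connected sum of orientable surfaces.
g = 9 + 19 + 7 + 8 = 43

43


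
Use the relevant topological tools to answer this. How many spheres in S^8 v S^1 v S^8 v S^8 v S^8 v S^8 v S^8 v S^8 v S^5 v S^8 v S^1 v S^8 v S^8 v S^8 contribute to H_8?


For a wedge of spheres, H_k (k>0) is free on one generator per sphere of dimension k.
Spheres of dimension 8: count = 11.
b_8 = 11

11


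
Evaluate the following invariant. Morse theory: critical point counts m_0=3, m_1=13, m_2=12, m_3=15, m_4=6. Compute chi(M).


Morse theory: chi(M) = sum_k (-1)^k m_k where m_k = #(index-k critical points).
= (3) + (-13) + (12) + (-15) + (6) = -7

-7


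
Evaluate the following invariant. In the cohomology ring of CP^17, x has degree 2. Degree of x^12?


|x| = 2 in H^*(CP^n).
|x^12| = 12 * |x| = 12 * 2 = 24

24


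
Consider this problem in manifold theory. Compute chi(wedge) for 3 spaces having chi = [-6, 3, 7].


chi(A v B) = chi(A) + chi(B) - 1 (one point identified).
For 3 spaces: chi = (sum chi_i) - (3 - 1).
sum = 4; chi = 4 - 2 = 2

2


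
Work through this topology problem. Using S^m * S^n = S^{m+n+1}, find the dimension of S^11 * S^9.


Join of spheres: S^m * S^n = S^{m+n+1}.
dim = 11 + 9 + 1 = 21

21


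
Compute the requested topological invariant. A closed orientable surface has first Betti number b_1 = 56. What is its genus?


For a closed orientable surface: b_1 = 2g.
56 = 2g
g = 56 / 2 = 28

28


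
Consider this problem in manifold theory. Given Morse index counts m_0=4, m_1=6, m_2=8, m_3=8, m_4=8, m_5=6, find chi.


Morse theory: chi(M) = sum_k (-1)^k m_k where m_k = #(index-k critical points).
= (4) + (-6) + (8) + (-8) + (8) + (-6) = 0

0


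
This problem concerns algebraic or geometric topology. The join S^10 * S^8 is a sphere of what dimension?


Join of spheres: S^m * S^n = S^{m+n+1}.
dim = 10 + 8 + 1 = 19

19


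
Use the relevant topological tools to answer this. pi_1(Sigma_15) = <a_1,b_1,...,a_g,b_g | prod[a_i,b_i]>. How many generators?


Standard presentation: pi_1(Sigma_g) = <a_1,b_1,...,a_g,b_g | [a_1,b_1]...[a_g,b_g] = 1>.
Number of generators = 2g = 2*15 = 30

30


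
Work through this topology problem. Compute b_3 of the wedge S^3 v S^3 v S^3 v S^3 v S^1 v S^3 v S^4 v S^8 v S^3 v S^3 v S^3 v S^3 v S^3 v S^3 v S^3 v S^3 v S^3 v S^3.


For a wedge of spheres, H_k (k>0) is free on one generator per sphere of dimension k.
Spheres of dimension 3: count = 15.
b_3 = 15

15


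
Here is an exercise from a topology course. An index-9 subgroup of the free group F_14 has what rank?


Nielsen-Schreier: an index-n subgroup of F_r is free of rank 1 + n(r-1).
Equivalently: chi(cover) = n*chi(base); chi(vee_r S^1) = 1 - 14 = -13.
chi(E) = 9*(-13) = -117; rank = 1 - chi(E) = 1 - (-117) = 118.
rank = 1 + 9*(14-1) = 1 + 117 = 118

118


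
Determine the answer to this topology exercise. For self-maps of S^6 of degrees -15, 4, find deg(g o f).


Degree is multiplicative under composition: deg(g o f) = deg(g) * deg(f).
= 4 * -15 = -60

-60


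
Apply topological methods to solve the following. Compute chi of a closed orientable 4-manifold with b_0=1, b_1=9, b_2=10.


By Poincare duality b_k = b_{4-k}, so full Betti numbers: b_0=1, b_1=9, b_2=10, b_3=9, b_4=1.
chi = sum (-1)^k b_k = -6

-6


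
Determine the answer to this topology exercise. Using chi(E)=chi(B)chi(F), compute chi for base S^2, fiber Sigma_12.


chi(S^2) = 2 (n even), chi(Sigma_12) = 2 - 2*12 = -22.
chi(E) = 2 * (-22) = -44

-44


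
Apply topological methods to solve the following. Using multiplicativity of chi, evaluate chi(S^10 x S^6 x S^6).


chi is multiplicative: chi(X x Y) = chi(X) chi(Y).
Each even-dim sphere has chi = 2. There are 3 factors.
chi = 2^3 = 8

8


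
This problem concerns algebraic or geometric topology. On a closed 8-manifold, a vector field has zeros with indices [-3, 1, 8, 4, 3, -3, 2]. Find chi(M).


Poincare-Hopf: chi(M) = sum of indices of zeros.
chi = (-3) + (1) + (8) + (4) + (3) + (-3) + (2) = 12

12


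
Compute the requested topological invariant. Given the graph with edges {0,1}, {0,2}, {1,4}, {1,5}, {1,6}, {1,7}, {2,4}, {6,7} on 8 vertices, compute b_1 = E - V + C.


b_1 = E - V + (number of components).
E = 8, V = 8, components = 2.
b_1 = 8 - 8 + 2 = 2

2


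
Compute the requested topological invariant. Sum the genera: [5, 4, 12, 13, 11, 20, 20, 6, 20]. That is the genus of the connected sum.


Genus is additive under connected sum of orientable surfaces.
g = 5 + 4 + 12 + 13 + 11 + 20 + 20 + 6 + 20 = 111

111


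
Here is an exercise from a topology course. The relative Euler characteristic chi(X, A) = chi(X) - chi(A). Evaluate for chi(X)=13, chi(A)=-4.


Relative Euler characteristic: chi(X, A) = chi(X) - chi(A).
= 13 - (-4) = 17

17


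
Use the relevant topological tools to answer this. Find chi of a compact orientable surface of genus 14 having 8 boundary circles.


For a compact orientable surface with genus g and b boundary components: chi = 2 - 2g - b.
chi = 2 - 2*14 - 8 = 2 - 28 - 8 = -34

-34


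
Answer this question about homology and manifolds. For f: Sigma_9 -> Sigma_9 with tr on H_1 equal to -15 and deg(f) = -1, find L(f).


L(f) = tr(f_0*) - tr(f_1*) + tr(f_2*).
= 1 - (-15) + (-1)
= 15

15


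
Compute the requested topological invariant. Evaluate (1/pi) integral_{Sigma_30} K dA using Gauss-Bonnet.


Gauss-Bonnet: integral K dA = 2*pi*chi(M).
chi(Sigma_30) = 2 - 2*30 = -58.
(integral K dA)/pi = 2*chi = 2*(-58) = -116

-116


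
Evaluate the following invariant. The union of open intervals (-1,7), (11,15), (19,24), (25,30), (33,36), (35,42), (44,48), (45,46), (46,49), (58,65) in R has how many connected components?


Sort and merge overlapping open intervals.
Merged: (-1,7), (11,15), (19,24), (25,30), (33,42), (44,49), (58,65).
Number of components = 7

7


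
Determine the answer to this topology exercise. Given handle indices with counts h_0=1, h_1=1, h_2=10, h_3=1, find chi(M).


Handles of index k contribute (-1)^k to chi (same as CW cells).
chi = (1) + (-1) + (10) + (-1) = 9

9


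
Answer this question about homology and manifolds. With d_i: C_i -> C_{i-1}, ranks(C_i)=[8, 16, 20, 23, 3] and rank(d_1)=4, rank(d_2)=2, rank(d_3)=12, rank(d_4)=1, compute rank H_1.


rank H_k = rank(ker d_k) - rank(im d_{k+1}).
rank(ker d_1) = rank(C_1) - rank(d_1) = 16 - 4 = 12.
rank(im d_{1+1}) = 2.
rank H_1 = 12 - 2 = 10

10


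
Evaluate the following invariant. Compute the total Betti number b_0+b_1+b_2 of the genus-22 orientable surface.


For Sigma_22: b_0 = 1, b_1 = 2g = 44, b_2 = 1.
Total = 1 + 44 + 1 = 46

46


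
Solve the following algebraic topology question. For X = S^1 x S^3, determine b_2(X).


Each S^d has Poincare polynomial 1 + t^d.
The product S^1 x S^3 has Poincare polynomial prod(1+t^d_i).
Expanding: b_0=1, b_1=1, b_3=1, b_4=1.
b_2 = 0

0


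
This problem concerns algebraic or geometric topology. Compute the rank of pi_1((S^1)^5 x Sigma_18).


pi_1(A x B) = pi_1(A) x pi_1(B); rank of abelianization = b_1.
b_1(T^5) = 5, b_1(Sigma_18) = 2*18 = 36.
b_1(product) = 5 + 36 = 41

41


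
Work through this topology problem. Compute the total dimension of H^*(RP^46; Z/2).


H^k(RP^46; Z/2) = Z/2 for each 0 <= k <= 46.
Total dimension = 46 + 1 = 47

47


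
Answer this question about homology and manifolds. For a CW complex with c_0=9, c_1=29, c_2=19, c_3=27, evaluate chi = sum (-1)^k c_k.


chi = sum_k (-1)^k c_k.
= (-1)^0*9 + (-1)^1*29 + (-1)^2*19 + (-1)^3*27
= (9) + (-29) + (19) + (-27)
= -28

-28


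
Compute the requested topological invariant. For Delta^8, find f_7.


Delta^8 has 8+1 vertices. A 7-face is a choice of 7+1 vertices.
f_7 = C(8+1, 7+1) = C(9,8) = 9

9


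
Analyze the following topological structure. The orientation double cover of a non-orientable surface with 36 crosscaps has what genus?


chi(N_36) = 2 - 36 = -34.
Double cover: chi(Sigma_g) = 2 * chi(N_36) = 2*(-34) = -68.
2 - 2g = -68, so g = (2 - (-68))/2 = 70/2 = 35

35


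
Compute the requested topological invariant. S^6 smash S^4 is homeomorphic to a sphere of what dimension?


S^m ^ S^n = S^{m+n}.
k = 6 + 4 = 10

10


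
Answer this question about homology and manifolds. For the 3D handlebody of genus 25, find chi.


A genus-g handlebody deformation retracts to a wedge of g circles.
chi(vee_g S^1) = 1 - g.
chi(H_25) = 1 - 25 = -24

-24


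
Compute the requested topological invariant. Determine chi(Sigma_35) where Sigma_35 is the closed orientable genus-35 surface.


For a closed orientable surface of genus g: chi = 2 - 2g.
Here g = 35.
chi = 2 - 2*35 = 2 - 70 = -68

-68


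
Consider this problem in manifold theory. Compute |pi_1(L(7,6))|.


pi_1(L(p,q)) = Z/pZ for any q coprime to p.
|pi_1(L(7,6))| = 7

7


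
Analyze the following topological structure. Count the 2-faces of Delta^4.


Delta^4 has 4+1 vertices. A 2-face is a choice of 2+1 vertices.
f_2 = C(4+1, 2+1) = C(5,3) = 10

10


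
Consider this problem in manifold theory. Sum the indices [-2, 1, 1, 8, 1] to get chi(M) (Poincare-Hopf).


Poincare-Hopf: chi(M) = sum of indices of zeros.
chi = (-2) + (1) + (1) + (8) + (1) = 9

9


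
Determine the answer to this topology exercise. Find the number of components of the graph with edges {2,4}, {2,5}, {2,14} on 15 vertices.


Run DFS/union-find over 15 vertices.
V = 15, E = 3.
Number of components = 12

12


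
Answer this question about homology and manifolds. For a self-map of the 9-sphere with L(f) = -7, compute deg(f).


L(f) = 1 + (-1)^9 deg(f) on S^9.
-7 = 1 + (-1)^9 * deg(f)
(-1)^9 * deg(f) = -8
deg(f) = 8

8


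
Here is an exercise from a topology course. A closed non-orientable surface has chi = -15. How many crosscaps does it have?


chi = 2 - k for closed non-orientable surfaces with k crosscaps.
-15 = 2 - k
k = 2 - (-15) = 17

17


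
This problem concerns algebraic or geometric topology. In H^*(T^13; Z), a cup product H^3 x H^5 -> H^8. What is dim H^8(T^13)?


Cup product: H^p x H^q -> H^{p+q}; here p+q = 3+5 = 8.
rank H^k(T^n) = C(n,k).
C(13,8) = 1287

1287


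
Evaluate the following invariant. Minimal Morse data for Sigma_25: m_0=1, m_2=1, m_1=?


A perfect Morse function has m_k = b_k.
For Sigma_25: b_0=1, b_1=2g=50, b_2=1.
Saddles m_1 = 2g = 50

50


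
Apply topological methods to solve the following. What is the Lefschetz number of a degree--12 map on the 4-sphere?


On S^4: L(f) = tr(f_0*) + (-1)^4 tr(f_4*) = 1 + (-1)^4 * deg(f).
L(f) = 1 + (-1)^4 * -12 = 1 + -12 = -11

-11


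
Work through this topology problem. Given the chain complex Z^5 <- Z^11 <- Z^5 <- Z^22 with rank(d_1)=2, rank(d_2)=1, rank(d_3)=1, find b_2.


rank H_k = rank(ker d_k) - rank(im d_{k+1}).
rank(ker d_2) = rank(C_2) - rank(d_2) = 5 - 1 = 4.
rank(im d_{2+1}) = 1.
rank H_2 = 4 - 1 = 3

3


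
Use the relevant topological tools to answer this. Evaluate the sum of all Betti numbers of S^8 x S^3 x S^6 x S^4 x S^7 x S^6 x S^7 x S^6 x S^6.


Total Betti number is multiplicative under products.
Each S^d (d>=1) has total Betti number 2.
There are 9 sphere factors.
Total = 2^9 = 512

512


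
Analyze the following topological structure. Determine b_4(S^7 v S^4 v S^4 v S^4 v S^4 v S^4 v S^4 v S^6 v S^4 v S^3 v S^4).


For a wedge of spheres, H_k (k>0) is free on one generator per sphere of dimension k.
Spheres of dimension 4: count = 8.
b_4 = 8

8


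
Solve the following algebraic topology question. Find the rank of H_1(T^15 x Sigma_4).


pi_1(A x B) = pi_1(A) x pi_1(B); rank of abelianization = b_1.
b_1(T^15) = 15, b_1(Sigma_4) = 2*4 = 8.
b_1(product) = 15 + 8 = 23

23


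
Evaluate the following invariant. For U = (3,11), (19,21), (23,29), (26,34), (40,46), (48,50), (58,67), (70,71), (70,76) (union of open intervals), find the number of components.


Sort and merge overlapping open intervals.
Merged: (3,11), (19,21), (23,34), (40,46), (48,50), (58,67), (70,76).
Number of components = 7

7


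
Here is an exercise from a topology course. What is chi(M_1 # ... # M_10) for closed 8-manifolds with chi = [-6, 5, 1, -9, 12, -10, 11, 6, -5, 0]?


For n-manifolds: chi(A#B) = chi(A) + chi(B) - chi(S^8).
chi(S^8) = 1 + (-1)^8 = 2.
chi(#) = (sum chi_i) - (10-1)*chi(S^8) = 5 - 9*2 = -13

-13


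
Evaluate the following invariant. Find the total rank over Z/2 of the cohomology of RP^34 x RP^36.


dim H^*(RP^n; Z/2) = n+1 (one Z/2 in each degree 0..n).
Total Betti number is multiplicative.
Total = (34+1) * (36+1) = 35 * 37 = 1295

1295


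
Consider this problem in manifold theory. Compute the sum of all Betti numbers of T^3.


b_k(T^3) = C(3,k), so the sum over k is sum_k C(3,k) = 2^3.
Total = 2^3 = 8

8


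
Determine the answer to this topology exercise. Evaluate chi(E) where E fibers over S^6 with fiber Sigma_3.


chi(S^6) = 2 (n even), chi(Sigma_3) = 2 - 2*3 = -4.
chi(E) = 2 * (-4) = -8

-8


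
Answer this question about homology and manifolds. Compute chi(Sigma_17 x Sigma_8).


chi(Sigma_17) = 2 - 2*17 = -32
chi(Sigma_8) = 2 - 2*8 = -14
chi(product) = (-32) * (-14) = 448

448


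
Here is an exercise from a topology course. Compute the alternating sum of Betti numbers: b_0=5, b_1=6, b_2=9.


chi = sum_k (-1)^k b_k.
= (5) + (-6) + (9)
= 8

8


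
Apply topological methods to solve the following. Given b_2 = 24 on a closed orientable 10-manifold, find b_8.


Poincare duality for closed orientable n-manifolds: b_k = b_{n-k}.
Here n = 10, so b_8 = b_2 = 24

24


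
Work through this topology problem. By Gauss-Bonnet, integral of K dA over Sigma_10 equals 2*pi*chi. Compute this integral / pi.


Gauss-Bonnet: integral K dA = 2*pi*chi(M).
chi(Sigma_10) = 2 - 2*10 = -18.
(integral K dA)/pi = 2*chi = 2*(-18) = -36

-36


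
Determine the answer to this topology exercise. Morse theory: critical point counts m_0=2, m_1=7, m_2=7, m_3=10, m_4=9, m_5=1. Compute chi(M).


Morse theory: chi(M) = sum_k (-1)^k m_k where m_k = #(index-k critical points).
= (2) + (-7) + (7) + (-10) + (9) + (-1) = 0

0


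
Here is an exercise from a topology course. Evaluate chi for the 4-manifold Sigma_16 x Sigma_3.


chi(Sigma_16) = 2 - 2*16 = -30
chi(Sigma_3) = 2 - 2*3 = -4
chi(product) = (-30) * (-4) = 120

120


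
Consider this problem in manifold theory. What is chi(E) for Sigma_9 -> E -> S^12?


chi(S^12) = 2 (n even), chi(Sigma_9) = 2 - 2*9 = -16.
chi(E) = 2 * (-16) = -32

-32


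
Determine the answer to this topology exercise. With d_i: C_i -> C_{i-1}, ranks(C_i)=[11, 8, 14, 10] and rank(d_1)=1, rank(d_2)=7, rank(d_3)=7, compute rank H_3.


rank H_k = rank(ker d_k) - rank(im d_{k+1}).
rank(ker d_3) = rank(C_3) - rank(d_3) = 10 - 7 = 3.
rank(im d_{3+1}) = 0.
rank H_3 = 3 - 0 = 3

3


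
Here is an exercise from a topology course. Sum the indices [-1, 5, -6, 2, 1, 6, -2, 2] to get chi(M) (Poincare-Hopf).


Poincare-Hopf: chi(M) = sum of indices of zeros.
chi = (-1) + (5) + (-6) + (2) + (1) + (6) + (-2) + (2) = 7

7


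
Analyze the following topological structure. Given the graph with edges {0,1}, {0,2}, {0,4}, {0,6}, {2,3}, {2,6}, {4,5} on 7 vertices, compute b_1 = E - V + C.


b_1 = E - V + (number of components).
E = 7, V = 7, components = 1.
b_1 = 7 - 7 + 1 = 1

1


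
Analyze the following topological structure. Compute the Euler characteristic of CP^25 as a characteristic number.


For any closed oriented manifold, <e(TM),[M]> = chi(M).
chi(CP^25) = 25+1 = 26

26


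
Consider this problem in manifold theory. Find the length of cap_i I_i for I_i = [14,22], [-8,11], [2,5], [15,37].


Intersection = [max(a_i), min(b_i)] = [15, 5].
Since 15 > 5, the intersection is empty.
Length = 0

0


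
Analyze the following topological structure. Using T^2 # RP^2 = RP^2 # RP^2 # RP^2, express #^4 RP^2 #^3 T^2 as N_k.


Since a >= 1, the sum is non-orientable; each T^2 can be replaced by RP^2 # RP^2 (since T^2#RP^2 = 3RP^2).
Total crosscaps k = 4 + 2*3 = 10.
Check via chi: chi = 4*1 + 3*0 - (4+3-1)*2 = -8 = 2 - k = -8. Consistent.

10


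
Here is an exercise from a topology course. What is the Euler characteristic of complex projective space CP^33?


CP^33 has one cell in each even dimension 0, 2, ..., 2*33 (33+1 cells total).
All cells are even-dimensional, so chi = number of cells.
chi = 33 + 1 = 34

34


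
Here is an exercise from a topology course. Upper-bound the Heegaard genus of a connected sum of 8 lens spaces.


Heegaard genus satisfies g(A#B) <= g(A) + g(B).
Each lens space has g = 1.
Upper bound: 8 * 1 = 8

8


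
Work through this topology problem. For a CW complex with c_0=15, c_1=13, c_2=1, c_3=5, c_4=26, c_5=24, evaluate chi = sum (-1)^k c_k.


chi = sum_k (-1)^k c_k.
= (-1)^0*15 + (-1)^1*13 + (-1)^2*1 + (-1)^3*5 + (-1)^4*26 + (-1)^5*24
= (15) + (-13) + (1) + (-5) + (26) + (-24)
= 0

0


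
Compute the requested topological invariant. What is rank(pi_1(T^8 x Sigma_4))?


pi_1(A x B) = pi_1(A) x pi_1(B); rank of abelianization = b_1.
b_1(T^8) = 8, b_1(Sigma_4) = 2*4 = 8.
b_1(product) = 8 + 8 = 16

16


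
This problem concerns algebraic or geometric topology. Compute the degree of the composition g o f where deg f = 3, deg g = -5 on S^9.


Degree is multiplicative under composition: deg(g o f) = deg(g) * deg(f).
= -5 * 3 = -15

-15


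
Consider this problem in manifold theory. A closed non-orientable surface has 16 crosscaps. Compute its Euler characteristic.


For a non-orientable closed surface with k crosscaps: chi = 2 - k.
Here k = 16.
chi = 2 - 16 = -14

-14


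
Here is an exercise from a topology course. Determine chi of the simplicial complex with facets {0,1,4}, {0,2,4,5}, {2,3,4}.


Enumerate all faces; f-vector: f_0=6, f_1=10, f_2=6, f_3=1.
chi = sum (-1)^k f_k = 1

1


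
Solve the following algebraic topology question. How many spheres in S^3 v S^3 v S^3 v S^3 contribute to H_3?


For a wedge of spheres, H_k (k>0) is free on one generator per sphere of dimension k.
Spheres of dimension 3: count = 4.
b_3 = 4

4


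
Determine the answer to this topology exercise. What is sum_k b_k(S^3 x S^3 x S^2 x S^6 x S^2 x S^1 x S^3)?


Total Betti number is multiplicative under products.
Each S^d (d>=1) has total Betti number 2.
There are 7 sphere factors.
Total = 2^7 = 128

128


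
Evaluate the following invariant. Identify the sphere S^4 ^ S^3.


S^m ^ S^n = S^{m+n}.
k = 4 + 3 = 7

7


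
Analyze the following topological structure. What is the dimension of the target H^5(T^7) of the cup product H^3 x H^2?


Cup product: H^p x H^q -> H^{p+q}; here p+q = 3+2 = 5.
rank H^k(T^n) = C(n,k).
C(7,5) = 21

21


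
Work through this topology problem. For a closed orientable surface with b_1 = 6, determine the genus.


For a closed orientable surface: b_1 = 2g.
6 = 2g
g = 6 / 2 = 3

3


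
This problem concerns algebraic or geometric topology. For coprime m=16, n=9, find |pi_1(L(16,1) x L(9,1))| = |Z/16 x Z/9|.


pi_1(X x Y) = pi_1(X) x pi_1(Y).
pi_1(L(16,1)) = Z/16, pi_1(L(9,1)) = Z/9.
|Z/16 x Z/9| = 16 * 9 = 144

144


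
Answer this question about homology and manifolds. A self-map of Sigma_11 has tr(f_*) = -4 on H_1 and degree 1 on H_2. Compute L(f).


L(f) = tr(f_0*) - tr(f_1*) + tr(f_2*).
= 1 - (-4) + (1)
= 6

6


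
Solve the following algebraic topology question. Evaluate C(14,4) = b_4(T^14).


By the Kunneth formula, b_k(T^n) = C(n,k).
b_4(T^14) = C(14,4).
C(14,4) = 14!/(4!*10!) = 1001

1001


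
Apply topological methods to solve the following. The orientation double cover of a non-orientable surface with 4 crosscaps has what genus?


chi(N_4) = 2 - 4 = -2.
Double cover: chi(Sigma_g) = 2 * chi(N_4) = 2*(-2) = -4.
2 - 2g = -4, so g = (2 - (-4))/2 = 6/2 = 3

3


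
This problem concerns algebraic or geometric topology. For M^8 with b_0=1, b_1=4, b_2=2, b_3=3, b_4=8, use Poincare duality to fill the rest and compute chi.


By Poincare duality b_k = b_{8-k}, so full Betti numbers: b_0=1, b_1=4, b_2=2, b_3=3, b_4=8, b_5=3, b_6=2, b_7=4, b_8=1.
chi = sum (-1)^k b_k = 0

0


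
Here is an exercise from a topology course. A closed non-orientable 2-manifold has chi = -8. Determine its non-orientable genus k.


chi = 2 - k for closed non-orientable surfaces with k crosscaps.
-8 = 2 - k
k = 2 - (-8) = 10

10


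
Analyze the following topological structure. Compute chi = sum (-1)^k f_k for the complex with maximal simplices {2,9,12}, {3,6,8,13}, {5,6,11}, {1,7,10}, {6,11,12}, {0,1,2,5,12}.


Enumerate all faces; f-vector: f_0=13, f_1=26, f_2=18, f_3=6, f_4=1.
chi = sum (-1)^k f_k = 0

0


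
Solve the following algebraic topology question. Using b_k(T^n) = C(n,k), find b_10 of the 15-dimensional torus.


By the Kunneth formula, b_k(T^n) = C(n,k).
b_10(T^15) = C(15,10).
C(15,10) = 15!/(10!*5!) = 3003

3003


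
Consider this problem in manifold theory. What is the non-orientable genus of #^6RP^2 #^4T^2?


Since a >= 1, the sum is non-orientable; each T^2 can be replaced by RP^2 # RP^2 (since T^2#RP^2 = 3RP^2).
Total crosscaps k = 6 + 2*4 = 14.
Check via chi: chi = 6*1 + 4*0 - (6+4-1)*2 = -12 = 2 - k = -12. Consistent.

14


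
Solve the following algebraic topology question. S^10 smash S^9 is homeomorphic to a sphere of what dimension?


S^m ^ S^n = S^{m+n}.
k = 10 + 9 = 19

19


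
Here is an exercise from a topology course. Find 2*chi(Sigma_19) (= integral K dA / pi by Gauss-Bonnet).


Gauss-Bonnet: integral K dA = 2*pi*chi(M).
chi(Sigma_19) = 2 - 2*19 = -36.
(integral K dA)/pi = 2*chi = 2*(-36) = -72

-72


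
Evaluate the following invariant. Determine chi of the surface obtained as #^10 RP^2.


For a non-orientable closed surface with k crosscaps: chi = 2 - k.
Here k = 10.
chi = 2 - 10 = -8

-8


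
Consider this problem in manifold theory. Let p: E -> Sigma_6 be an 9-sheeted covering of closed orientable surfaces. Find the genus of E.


For an n-sheeted cover: chi(E) = n * chi(B).
chi(Sigma_6) = 2 - 2*6 = -10.
chi(E) = 9 * (-10) = -90.
genus(E) = (2 - chi(E))/2 = (2 - (-90))/2 = 92/2 = 46

46


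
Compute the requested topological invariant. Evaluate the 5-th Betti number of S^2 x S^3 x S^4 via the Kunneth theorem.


Each S^d has Poincare polynomial 1 + t^d.
The product S^2 x S^3 x S^4 has Poincare polynomial prod(1+t^d_i).
Expanding: b_0=1, b_2=1, b_3=1, b_4=1, b_5=1, b_6=1, b_7=1, b_9=1.
b_5 = 1

1


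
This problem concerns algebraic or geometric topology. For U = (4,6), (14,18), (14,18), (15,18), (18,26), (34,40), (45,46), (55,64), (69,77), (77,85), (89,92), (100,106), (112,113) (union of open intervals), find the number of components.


Sort and merge overlapping open intervals.
Merged: (4,6), (14,18), (18,26), (34,40), (45,46), (55,64), (69,77), (77,85), (89,92), (100,106), (112,113).
Number of components = 11

11
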